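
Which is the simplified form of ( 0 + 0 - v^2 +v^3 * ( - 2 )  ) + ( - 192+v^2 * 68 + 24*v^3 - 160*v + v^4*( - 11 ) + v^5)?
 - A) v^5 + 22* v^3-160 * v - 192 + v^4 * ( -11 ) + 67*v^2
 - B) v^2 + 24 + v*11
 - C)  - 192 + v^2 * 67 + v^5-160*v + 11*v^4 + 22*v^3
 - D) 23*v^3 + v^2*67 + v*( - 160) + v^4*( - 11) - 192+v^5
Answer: A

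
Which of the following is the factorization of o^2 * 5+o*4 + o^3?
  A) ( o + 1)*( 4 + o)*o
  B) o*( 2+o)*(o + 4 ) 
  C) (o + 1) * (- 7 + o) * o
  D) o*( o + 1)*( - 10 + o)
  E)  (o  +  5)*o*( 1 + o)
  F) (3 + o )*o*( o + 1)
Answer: A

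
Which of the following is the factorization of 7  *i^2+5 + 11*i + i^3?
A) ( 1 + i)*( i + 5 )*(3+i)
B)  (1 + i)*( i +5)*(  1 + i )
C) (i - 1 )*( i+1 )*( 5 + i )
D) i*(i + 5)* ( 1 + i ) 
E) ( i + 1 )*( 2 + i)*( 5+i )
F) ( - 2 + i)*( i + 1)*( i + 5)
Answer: B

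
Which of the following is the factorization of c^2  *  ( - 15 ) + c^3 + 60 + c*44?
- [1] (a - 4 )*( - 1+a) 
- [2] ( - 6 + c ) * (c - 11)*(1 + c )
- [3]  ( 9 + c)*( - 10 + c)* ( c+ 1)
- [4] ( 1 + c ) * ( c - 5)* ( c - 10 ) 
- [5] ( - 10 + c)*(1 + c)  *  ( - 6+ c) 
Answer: 5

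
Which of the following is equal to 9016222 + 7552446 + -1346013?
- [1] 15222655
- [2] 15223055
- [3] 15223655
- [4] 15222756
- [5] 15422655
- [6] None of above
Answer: 1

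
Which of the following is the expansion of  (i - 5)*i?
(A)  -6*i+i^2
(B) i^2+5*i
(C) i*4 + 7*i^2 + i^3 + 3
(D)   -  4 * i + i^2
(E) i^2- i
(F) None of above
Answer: F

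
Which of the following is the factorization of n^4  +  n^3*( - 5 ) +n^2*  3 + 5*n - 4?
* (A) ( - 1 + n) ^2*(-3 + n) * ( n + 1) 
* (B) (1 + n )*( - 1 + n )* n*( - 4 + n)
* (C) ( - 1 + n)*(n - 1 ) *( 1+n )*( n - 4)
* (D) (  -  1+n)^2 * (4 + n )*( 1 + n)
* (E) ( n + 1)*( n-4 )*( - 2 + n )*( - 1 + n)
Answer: C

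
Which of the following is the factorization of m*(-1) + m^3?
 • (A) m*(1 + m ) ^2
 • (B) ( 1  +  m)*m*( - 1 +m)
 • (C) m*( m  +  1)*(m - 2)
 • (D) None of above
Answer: B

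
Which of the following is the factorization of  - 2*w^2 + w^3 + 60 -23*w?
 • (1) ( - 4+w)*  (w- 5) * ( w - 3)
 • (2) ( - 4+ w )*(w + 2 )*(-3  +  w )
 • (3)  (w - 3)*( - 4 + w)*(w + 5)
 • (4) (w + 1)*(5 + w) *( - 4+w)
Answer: 3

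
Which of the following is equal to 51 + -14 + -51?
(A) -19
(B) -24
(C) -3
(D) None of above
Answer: D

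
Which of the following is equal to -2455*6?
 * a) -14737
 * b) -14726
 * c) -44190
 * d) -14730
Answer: d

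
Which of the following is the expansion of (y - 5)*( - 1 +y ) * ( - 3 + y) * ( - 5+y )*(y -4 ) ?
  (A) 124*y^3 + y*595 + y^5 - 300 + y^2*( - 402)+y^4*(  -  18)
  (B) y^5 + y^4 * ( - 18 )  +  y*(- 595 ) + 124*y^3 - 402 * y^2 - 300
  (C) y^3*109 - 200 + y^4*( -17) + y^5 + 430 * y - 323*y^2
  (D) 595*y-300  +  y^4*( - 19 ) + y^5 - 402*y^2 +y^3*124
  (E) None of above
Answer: A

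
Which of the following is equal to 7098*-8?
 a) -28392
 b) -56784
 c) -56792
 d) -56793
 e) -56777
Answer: b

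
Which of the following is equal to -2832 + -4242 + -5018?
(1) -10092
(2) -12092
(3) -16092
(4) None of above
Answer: 2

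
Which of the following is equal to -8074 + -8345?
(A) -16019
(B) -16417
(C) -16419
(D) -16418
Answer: C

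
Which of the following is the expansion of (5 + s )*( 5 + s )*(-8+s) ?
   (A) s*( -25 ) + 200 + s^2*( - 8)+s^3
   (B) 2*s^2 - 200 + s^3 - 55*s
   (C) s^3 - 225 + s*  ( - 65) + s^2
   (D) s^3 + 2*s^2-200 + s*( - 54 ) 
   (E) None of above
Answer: B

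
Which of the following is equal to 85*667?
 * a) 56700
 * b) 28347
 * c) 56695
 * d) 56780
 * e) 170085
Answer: c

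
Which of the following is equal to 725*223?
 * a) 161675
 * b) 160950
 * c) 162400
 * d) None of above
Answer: a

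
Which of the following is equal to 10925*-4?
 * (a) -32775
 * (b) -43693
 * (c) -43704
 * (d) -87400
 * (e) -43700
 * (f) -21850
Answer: e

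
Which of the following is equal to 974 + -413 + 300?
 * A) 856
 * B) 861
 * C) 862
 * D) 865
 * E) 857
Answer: B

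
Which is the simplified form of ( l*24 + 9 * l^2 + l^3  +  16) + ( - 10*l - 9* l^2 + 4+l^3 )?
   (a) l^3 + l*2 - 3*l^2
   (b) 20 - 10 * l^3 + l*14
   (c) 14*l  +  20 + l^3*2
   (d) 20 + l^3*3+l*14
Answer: c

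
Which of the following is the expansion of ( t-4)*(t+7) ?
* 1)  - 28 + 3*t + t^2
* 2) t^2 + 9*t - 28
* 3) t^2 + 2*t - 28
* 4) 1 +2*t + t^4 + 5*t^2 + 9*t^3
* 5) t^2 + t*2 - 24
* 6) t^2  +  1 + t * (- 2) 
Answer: 1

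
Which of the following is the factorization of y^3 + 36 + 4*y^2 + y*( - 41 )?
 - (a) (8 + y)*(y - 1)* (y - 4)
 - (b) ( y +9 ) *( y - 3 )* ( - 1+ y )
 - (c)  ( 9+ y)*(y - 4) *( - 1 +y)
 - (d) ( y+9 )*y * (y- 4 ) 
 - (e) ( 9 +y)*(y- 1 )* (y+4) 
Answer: c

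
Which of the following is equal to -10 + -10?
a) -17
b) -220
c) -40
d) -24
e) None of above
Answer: e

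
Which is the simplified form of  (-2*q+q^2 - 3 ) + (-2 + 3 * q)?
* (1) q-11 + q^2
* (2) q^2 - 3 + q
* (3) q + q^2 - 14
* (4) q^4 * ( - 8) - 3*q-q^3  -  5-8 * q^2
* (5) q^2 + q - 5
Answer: 5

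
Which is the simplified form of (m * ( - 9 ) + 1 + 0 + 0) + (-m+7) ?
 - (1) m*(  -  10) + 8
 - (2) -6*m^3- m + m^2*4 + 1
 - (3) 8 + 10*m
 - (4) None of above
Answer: 1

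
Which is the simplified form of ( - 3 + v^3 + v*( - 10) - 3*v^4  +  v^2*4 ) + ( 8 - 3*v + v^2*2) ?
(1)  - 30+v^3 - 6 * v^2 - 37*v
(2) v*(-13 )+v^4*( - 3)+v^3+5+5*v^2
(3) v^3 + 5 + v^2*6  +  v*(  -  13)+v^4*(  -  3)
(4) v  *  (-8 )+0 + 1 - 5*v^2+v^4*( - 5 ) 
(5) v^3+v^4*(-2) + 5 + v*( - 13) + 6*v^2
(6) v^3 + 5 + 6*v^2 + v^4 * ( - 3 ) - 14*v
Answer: 3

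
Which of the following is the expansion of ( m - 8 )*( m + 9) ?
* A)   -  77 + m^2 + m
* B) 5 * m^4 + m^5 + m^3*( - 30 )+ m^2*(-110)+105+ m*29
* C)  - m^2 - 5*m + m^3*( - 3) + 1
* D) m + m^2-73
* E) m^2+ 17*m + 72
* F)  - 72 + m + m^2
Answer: F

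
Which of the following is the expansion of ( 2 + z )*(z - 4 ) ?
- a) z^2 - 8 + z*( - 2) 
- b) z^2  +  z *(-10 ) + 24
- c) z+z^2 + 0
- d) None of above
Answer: a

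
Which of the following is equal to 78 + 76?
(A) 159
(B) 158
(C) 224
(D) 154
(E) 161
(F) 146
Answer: D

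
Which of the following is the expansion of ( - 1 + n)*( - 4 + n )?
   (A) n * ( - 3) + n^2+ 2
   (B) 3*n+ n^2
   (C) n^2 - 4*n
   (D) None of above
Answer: D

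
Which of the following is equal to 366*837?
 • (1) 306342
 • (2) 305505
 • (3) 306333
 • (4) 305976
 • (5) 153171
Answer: 1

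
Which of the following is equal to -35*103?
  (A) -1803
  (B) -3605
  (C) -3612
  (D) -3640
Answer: B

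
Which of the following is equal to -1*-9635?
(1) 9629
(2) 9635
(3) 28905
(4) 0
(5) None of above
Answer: 2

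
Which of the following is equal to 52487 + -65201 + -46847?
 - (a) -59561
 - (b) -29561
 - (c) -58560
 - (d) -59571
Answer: a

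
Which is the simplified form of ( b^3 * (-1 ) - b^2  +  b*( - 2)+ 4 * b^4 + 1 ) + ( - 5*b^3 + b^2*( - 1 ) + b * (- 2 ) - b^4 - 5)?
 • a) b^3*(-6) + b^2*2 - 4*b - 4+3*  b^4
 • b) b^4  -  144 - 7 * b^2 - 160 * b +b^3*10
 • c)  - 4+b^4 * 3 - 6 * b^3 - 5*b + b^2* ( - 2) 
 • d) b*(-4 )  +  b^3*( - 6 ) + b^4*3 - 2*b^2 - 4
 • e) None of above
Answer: d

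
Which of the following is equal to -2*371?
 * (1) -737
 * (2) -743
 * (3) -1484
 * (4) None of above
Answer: 4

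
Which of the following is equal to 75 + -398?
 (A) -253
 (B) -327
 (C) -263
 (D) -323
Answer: D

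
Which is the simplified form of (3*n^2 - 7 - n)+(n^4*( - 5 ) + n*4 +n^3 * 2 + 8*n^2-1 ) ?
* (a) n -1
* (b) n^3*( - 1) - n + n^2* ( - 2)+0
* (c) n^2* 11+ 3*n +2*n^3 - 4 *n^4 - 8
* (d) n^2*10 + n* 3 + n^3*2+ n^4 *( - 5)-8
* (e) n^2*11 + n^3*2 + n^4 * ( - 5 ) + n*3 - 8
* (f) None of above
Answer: e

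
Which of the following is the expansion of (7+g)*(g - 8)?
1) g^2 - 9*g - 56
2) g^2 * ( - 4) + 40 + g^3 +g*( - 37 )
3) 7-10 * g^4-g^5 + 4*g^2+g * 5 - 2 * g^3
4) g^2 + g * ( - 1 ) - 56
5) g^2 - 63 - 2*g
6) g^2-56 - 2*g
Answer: 4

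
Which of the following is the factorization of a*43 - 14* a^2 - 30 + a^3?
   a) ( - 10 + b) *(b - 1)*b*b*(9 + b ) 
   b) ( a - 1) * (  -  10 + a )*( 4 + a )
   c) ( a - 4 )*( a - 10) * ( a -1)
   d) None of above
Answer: d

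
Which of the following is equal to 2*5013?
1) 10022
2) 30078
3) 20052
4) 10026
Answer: 4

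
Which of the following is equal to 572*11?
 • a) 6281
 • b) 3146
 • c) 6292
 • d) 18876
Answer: c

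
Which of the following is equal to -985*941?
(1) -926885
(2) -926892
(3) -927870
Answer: 1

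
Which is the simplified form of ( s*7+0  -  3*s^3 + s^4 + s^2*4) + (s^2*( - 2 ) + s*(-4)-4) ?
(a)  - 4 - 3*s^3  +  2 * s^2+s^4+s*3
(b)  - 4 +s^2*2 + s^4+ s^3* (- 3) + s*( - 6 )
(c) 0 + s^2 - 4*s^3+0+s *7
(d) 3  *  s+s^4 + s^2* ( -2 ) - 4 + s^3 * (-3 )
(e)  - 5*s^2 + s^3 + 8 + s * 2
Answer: a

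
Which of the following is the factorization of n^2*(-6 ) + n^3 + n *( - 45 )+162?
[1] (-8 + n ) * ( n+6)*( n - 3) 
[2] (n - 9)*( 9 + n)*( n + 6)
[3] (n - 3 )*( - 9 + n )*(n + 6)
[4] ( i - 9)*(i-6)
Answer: 3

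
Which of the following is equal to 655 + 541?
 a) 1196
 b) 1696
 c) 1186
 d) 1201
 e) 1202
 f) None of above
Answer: a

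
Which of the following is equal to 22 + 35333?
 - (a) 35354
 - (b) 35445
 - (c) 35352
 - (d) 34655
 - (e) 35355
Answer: e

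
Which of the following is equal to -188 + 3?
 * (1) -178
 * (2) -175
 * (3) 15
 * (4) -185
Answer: 4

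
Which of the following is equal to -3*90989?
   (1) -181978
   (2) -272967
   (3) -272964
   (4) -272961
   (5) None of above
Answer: 2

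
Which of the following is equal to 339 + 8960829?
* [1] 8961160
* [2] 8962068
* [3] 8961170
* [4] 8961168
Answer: 4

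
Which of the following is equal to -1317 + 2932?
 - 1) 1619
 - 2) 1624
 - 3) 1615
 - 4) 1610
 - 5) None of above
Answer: 3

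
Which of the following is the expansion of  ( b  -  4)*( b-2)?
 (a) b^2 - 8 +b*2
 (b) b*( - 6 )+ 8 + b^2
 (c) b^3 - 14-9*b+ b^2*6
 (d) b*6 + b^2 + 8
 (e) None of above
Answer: b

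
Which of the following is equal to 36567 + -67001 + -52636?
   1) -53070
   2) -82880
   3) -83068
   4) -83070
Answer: 4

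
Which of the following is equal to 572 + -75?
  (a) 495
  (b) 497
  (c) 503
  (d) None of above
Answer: b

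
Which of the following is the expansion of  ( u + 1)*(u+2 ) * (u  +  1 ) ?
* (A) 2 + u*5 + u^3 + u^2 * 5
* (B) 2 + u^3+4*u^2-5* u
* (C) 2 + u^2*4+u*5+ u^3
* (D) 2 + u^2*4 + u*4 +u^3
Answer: C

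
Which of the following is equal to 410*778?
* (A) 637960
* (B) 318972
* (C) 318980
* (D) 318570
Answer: C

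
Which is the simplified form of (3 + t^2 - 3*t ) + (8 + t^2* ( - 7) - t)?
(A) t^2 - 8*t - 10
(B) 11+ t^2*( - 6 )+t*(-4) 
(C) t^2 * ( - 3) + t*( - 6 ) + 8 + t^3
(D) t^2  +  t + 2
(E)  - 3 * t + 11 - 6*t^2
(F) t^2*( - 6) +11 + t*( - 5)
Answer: B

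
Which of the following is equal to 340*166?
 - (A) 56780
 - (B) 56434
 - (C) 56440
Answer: C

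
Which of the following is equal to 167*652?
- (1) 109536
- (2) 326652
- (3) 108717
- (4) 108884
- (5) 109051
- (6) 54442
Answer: 4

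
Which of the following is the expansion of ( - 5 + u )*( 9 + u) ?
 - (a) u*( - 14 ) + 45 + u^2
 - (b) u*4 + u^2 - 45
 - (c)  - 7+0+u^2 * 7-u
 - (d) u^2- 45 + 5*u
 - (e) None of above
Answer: b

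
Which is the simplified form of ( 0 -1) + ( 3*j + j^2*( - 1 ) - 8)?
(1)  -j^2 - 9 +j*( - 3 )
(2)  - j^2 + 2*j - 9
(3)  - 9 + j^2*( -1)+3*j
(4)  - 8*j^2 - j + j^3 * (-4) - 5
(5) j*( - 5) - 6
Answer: 3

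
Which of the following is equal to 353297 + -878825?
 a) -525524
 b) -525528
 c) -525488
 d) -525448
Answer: b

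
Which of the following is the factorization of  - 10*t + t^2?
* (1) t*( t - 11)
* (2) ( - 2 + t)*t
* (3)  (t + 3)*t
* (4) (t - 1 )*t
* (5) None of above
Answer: 5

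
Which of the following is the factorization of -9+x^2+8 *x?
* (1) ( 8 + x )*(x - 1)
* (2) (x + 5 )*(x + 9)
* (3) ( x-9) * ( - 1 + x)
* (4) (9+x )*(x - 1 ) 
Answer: 4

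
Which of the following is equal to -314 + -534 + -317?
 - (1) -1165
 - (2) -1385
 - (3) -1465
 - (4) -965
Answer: 1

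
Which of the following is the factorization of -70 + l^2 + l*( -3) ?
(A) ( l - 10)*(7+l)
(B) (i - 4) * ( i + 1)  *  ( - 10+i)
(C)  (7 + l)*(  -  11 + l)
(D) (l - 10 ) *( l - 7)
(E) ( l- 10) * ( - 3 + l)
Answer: A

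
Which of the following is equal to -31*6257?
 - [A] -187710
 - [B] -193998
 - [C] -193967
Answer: C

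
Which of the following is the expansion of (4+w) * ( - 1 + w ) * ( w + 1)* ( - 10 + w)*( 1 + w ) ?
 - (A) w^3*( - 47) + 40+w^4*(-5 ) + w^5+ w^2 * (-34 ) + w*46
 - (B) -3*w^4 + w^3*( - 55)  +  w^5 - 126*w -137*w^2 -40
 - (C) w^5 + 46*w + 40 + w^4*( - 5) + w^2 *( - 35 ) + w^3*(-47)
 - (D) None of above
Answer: C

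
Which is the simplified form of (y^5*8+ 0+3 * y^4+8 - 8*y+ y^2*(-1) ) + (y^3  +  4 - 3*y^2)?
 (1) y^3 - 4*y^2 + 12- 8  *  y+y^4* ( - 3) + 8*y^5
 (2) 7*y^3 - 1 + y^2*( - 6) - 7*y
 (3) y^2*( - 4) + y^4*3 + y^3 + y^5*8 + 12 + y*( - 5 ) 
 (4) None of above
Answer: 4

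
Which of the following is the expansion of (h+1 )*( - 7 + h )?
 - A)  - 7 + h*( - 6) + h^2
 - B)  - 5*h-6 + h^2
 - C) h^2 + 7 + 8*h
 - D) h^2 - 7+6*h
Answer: A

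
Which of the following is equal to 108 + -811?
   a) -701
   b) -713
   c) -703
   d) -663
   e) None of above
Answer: c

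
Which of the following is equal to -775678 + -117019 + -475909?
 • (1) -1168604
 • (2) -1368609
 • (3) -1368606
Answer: 3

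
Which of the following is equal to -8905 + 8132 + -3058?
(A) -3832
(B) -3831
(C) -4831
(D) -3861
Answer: B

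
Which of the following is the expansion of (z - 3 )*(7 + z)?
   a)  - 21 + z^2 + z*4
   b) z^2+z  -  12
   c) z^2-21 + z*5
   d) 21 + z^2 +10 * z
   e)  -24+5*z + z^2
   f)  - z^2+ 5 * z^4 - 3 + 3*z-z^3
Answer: a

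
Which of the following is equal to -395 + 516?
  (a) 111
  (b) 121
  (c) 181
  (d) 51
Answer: b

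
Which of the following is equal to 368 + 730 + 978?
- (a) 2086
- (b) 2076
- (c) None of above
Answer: b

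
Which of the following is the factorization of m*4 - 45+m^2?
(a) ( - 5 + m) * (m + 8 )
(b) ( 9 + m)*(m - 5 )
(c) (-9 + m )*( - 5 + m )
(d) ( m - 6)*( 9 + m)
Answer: b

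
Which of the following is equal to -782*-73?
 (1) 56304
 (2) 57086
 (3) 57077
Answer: 2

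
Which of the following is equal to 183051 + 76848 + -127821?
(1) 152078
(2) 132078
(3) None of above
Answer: 2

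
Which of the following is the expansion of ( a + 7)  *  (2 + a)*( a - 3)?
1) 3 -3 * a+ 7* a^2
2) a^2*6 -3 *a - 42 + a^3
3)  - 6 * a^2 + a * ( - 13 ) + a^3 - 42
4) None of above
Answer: 4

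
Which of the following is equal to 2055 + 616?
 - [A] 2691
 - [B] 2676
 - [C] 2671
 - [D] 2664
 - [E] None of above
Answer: C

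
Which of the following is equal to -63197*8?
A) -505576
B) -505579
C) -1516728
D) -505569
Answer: A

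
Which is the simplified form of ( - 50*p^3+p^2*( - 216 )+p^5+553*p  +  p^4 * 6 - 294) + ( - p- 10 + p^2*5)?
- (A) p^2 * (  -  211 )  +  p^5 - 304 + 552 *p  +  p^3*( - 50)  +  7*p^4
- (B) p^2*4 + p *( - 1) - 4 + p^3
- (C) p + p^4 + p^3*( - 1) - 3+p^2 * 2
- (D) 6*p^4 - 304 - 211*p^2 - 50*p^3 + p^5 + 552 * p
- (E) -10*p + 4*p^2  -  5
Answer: D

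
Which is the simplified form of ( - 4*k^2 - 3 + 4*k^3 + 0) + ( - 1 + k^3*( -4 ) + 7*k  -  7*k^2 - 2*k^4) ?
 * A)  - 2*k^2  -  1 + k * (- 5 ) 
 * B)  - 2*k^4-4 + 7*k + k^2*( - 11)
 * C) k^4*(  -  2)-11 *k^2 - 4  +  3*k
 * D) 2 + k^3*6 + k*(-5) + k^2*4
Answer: B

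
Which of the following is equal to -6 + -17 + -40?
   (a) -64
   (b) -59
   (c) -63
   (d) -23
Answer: c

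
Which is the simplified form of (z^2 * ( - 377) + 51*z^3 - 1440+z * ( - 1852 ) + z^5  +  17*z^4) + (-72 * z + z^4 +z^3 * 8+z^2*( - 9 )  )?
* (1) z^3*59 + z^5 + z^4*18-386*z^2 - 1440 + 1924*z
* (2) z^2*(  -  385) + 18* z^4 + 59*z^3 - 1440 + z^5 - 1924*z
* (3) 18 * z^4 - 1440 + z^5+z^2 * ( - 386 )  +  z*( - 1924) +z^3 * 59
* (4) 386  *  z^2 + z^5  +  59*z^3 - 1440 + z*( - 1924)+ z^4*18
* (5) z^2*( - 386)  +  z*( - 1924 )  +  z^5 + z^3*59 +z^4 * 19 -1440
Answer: 3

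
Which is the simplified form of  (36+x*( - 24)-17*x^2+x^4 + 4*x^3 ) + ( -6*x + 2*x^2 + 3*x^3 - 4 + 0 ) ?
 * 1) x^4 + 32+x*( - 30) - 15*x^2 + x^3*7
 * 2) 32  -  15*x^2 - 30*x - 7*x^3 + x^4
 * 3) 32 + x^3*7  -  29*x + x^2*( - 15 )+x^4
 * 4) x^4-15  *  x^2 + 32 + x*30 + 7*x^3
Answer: 1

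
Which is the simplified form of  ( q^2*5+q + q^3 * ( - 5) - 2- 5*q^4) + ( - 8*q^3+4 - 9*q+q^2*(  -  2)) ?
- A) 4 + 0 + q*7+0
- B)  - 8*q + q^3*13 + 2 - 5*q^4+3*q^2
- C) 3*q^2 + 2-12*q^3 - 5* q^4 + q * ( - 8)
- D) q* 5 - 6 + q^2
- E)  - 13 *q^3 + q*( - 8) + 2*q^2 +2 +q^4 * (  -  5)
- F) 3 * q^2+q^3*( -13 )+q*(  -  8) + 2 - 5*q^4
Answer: F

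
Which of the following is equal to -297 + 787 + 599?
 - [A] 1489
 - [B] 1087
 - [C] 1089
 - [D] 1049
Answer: C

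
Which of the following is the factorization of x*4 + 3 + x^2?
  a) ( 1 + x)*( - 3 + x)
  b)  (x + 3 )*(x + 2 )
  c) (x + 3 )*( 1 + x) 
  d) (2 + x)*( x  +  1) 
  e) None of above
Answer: c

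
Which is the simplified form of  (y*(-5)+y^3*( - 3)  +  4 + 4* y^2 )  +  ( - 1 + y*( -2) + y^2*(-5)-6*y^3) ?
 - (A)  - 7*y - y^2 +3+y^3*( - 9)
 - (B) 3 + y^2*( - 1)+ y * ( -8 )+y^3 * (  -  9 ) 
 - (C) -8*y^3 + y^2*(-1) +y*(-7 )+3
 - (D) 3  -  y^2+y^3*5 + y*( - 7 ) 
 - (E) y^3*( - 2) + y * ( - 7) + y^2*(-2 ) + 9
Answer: A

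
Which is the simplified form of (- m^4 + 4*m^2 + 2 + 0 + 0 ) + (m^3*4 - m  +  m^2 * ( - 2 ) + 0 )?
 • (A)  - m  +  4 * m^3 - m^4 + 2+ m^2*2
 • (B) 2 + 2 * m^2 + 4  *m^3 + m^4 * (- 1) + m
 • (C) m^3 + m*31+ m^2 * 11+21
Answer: A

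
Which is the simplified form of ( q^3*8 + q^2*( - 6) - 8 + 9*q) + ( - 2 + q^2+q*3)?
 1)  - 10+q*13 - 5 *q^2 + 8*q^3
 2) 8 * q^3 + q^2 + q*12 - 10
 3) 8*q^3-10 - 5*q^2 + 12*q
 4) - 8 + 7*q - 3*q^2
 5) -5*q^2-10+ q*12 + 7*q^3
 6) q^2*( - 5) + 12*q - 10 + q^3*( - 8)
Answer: 3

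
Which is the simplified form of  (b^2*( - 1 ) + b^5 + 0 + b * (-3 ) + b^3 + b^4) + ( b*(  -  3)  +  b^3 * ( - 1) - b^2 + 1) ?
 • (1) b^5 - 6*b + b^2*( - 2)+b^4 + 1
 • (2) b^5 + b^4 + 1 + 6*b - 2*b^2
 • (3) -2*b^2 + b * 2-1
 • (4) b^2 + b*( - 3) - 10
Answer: 1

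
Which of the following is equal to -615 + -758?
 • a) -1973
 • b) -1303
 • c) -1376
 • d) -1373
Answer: d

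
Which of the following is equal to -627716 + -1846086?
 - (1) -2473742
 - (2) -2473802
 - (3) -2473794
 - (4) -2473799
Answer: 2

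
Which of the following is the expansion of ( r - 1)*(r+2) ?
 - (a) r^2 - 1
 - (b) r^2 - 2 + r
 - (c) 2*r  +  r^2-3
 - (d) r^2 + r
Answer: b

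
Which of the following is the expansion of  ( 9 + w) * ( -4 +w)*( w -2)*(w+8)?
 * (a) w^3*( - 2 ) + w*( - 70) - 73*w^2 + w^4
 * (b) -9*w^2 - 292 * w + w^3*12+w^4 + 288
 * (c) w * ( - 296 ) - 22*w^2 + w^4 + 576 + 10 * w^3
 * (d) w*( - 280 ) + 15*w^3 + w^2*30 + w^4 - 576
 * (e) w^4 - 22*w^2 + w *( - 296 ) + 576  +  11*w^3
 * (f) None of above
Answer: e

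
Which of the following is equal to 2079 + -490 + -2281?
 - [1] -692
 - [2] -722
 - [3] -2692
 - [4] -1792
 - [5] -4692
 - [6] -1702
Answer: 1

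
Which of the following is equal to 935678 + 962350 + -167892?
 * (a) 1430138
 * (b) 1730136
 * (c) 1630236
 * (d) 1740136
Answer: b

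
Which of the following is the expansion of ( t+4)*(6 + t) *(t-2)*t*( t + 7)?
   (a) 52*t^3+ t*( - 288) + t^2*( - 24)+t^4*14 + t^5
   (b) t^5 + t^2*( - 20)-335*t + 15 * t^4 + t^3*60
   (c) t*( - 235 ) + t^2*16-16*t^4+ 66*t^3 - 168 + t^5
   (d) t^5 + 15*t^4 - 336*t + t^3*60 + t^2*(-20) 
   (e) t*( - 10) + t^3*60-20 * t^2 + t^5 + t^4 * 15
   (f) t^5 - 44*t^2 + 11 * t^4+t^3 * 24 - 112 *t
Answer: d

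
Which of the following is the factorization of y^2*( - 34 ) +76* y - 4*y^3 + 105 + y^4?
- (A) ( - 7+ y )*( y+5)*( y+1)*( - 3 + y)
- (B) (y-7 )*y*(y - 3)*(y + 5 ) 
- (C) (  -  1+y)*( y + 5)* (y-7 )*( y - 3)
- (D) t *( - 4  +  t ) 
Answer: A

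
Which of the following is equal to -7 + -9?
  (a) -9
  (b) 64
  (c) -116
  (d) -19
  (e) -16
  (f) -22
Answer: e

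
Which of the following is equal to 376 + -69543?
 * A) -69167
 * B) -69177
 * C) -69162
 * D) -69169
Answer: A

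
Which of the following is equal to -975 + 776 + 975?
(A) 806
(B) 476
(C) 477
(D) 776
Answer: D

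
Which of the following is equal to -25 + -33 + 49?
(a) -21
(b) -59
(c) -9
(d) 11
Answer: c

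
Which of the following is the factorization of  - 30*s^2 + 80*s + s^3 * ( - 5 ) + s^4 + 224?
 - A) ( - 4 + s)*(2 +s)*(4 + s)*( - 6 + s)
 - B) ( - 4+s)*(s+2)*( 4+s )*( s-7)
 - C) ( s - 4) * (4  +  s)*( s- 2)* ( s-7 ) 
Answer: B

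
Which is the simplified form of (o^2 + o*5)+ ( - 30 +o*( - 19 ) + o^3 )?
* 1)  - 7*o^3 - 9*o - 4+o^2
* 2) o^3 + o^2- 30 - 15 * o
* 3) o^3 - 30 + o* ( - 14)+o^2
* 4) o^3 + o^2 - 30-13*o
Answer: 3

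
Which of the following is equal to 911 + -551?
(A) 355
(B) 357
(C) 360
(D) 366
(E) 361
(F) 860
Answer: C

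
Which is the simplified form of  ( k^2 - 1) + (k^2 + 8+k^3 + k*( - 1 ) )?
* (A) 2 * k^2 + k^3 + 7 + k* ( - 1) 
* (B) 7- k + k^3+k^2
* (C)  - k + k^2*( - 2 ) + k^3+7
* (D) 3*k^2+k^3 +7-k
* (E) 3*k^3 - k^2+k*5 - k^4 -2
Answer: A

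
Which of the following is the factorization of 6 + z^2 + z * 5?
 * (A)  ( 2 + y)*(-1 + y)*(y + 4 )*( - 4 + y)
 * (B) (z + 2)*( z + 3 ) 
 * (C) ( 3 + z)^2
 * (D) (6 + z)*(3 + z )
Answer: B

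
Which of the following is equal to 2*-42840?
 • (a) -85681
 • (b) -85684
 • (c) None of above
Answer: c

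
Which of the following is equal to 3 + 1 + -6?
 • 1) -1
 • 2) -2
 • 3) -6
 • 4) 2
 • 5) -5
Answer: 2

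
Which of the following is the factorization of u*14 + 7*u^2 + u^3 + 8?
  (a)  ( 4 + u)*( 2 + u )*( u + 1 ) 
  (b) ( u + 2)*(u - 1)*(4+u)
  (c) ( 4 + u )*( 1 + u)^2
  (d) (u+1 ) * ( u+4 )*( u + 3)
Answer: a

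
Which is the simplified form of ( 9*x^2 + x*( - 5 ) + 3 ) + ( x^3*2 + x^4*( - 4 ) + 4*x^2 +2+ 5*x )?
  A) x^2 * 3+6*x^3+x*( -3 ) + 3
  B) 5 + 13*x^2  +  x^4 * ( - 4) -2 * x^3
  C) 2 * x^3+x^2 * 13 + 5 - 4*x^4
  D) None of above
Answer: C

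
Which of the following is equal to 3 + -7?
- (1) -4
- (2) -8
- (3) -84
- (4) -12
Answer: 1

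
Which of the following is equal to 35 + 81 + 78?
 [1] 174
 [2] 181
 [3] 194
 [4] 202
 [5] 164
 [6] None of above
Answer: 3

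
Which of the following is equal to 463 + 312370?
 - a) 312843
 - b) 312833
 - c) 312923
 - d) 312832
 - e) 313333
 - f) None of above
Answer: b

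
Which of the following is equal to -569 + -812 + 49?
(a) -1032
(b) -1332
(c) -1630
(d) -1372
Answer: b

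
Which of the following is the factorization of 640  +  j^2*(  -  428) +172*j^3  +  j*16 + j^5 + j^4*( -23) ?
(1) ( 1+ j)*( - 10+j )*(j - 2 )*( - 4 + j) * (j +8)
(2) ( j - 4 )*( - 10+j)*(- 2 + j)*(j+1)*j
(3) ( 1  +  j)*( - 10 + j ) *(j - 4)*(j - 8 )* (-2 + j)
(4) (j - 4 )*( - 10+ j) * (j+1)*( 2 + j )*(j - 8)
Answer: 3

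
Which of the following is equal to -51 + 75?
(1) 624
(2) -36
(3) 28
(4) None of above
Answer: 4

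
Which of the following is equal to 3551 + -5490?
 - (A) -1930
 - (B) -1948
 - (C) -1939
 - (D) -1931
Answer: C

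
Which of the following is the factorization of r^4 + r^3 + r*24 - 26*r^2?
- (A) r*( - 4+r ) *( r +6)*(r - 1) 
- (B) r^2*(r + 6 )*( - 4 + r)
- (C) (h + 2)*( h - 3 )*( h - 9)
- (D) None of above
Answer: A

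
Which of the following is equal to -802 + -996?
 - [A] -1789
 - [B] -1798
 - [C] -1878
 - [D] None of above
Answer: B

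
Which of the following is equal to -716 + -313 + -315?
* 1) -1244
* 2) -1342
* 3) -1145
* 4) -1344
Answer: 4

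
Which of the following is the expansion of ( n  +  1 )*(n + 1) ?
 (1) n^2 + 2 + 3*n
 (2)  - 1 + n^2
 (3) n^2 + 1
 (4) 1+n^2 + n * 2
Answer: 4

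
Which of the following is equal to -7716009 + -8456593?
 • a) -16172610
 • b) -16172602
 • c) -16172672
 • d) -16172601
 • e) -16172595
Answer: b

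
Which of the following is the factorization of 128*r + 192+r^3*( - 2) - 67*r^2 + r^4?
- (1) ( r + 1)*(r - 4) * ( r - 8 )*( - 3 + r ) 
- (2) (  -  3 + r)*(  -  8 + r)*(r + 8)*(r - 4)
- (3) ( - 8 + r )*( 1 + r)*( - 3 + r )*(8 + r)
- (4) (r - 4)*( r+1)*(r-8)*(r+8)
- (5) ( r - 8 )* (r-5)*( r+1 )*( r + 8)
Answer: 3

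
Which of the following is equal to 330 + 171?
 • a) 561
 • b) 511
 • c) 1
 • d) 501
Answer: d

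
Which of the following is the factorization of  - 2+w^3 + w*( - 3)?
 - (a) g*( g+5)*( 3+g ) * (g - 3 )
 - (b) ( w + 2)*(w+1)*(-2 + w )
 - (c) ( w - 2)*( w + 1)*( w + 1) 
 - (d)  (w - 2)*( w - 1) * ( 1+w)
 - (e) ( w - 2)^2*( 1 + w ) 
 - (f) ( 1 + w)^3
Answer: c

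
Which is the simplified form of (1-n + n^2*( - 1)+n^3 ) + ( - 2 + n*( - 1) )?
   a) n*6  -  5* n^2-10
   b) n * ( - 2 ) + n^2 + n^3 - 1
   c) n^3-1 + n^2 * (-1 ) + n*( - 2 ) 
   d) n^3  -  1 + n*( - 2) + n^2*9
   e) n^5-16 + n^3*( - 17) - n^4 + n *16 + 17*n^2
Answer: c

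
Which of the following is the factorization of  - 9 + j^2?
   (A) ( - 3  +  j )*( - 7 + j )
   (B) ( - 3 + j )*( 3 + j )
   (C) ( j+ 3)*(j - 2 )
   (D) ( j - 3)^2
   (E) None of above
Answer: B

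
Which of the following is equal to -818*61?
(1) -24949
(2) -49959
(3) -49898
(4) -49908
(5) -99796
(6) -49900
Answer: 3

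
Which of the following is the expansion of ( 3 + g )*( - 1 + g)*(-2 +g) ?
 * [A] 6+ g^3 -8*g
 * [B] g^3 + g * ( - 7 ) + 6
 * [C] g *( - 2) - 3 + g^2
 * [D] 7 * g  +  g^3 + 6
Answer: B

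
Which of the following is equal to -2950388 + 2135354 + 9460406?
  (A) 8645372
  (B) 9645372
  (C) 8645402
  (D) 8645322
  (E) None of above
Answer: A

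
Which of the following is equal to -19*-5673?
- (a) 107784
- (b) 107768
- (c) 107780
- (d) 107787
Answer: d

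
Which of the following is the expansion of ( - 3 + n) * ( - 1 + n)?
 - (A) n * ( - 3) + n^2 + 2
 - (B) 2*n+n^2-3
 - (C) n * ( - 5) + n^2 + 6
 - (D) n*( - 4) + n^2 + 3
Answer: D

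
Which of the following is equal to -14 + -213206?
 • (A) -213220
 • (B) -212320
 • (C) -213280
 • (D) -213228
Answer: A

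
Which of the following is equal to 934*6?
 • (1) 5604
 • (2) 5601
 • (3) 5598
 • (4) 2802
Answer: 1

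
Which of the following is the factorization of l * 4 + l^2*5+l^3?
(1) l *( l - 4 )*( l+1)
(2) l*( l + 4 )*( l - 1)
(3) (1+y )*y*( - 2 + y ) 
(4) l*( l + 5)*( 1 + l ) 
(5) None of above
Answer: 5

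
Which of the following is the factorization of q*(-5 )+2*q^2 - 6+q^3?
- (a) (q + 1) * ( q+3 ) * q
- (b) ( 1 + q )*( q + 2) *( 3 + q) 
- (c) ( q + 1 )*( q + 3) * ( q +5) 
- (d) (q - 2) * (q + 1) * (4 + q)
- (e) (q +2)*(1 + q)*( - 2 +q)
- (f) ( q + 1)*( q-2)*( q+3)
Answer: f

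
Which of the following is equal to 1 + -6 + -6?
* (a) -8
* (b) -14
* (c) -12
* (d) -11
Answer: d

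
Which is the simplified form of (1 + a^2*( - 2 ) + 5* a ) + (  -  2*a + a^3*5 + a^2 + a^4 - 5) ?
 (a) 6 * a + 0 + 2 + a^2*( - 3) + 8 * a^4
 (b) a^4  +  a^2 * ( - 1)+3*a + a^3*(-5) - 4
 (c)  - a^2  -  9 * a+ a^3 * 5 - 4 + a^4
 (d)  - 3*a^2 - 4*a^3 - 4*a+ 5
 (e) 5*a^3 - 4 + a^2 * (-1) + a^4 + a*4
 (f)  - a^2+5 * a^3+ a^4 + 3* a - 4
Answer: f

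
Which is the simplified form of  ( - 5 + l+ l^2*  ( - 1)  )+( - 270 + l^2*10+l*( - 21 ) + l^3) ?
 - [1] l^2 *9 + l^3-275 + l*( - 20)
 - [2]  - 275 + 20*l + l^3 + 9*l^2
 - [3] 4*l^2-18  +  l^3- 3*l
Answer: 1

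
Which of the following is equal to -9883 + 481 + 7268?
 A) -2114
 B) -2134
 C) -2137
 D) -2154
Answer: B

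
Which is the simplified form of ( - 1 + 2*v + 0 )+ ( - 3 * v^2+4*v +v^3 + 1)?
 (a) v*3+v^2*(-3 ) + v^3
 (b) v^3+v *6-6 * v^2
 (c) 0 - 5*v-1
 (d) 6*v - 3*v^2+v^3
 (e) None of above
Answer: d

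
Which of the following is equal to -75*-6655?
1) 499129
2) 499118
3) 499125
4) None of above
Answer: 3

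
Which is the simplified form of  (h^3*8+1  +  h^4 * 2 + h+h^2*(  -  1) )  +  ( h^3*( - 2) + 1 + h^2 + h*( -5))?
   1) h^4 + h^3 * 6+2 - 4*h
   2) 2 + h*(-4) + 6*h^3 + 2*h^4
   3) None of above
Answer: 2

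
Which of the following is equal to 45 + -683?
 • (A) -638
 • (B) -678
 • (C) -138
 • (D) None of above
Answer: A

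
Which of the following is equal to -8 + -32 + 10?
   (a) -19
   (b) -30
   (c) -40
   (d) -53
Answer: b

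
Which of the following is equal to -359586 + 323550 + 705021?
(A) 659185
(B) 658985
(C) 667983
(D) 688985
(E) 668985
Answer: E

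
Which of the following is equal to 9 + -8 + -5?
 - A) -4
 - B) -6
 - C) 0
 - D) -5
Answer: A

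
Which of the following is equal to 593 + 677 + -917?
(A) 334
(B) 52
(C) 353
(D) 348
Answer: C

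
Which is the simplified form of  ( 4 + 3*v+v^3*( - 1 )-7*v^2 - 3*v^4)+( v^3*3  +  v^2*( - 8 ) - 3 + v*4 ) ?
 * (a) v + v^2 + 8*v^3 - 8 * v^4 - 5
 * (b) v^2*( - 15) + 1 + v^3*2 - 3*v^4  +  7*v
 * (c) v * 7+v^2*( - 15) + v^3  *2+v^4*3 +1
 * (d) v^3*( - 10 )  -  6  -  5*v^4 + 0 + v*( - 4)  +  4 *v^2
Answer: b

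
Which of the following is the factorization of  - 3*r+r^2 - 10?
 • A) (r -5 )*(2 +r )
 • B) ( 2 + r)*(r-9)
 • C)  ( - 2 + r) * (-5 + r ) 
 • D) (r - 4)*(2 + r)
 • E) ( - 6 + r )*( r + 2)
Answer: A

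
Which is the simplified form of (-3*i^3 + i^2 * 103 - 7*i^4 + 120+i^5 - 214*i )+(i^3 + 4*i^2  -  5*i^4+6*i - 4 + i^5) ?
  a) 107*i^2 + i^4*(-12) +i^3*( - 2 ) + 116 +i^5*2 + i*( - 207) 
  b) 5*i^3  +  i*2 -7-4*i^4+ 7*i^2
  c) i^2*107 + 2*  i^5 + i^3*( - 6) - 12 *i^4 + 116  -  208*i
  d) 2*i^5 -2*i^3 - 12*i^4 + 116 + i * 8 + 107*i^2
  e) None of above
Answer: e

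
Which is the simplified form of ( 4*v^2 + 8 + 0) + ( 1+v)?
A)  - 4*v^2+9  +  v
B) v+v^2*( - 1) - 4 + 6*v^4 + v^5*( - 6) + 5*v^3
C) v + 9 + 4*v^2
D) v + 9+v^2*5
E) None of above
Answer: C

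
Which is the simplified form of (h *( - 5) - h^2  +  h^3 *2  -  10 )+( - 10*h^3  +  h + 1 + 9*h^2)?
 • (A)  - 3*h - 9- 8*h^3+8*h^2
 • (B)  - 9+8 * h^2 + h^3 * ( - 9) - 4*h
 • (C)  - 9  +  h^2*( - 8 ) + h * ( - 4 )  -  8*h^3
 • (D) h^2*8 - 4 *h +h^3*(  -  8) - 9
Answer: D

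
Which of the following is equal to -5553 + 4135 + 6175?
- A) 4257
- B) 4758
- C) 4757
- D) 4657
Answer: C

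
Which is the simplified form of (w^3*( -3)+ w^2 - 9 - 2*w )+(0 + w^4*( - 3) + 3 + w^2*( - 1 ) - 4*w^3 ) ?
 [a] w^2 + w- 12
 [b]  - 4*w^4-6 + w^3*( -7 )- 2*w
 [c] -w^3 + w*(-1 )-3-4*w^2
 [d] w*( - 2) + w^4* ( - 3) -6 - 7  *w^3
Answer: d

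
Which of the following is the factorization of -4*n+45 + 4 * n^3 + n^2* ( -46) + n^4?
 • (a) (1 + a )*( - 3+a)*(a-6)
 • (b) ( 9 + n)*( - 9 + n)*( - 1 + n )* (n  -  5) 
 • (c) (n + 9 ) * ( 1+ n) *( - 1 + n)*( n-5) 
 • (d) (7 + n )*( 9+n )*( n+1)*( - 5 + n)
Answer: c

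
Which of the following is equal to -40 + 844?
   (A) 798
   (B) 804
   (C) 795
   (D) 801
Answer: B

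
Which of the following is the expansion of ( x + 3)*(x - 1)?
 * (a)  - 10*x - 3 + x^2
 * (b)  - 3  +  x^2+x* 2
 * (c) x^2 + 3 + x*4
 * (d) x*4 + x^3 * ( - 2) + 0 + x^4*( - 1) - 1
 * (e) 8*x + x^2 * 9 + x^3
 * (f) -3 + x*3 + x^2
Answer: b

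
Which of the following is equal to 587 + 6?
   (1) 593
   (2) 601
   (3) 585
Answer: 1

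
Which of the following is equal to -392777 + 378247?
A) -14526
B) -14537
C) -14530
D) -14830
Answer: C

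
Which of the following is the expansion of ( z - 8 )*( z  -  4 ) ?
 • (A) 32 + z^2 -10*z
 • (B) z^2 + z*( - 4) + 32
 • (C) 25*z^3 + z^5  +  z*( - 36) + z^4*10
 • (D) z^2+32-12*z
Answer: D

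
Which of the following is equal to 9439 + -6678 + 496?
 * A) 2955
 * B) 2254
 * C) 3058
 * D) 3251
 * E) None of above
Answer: E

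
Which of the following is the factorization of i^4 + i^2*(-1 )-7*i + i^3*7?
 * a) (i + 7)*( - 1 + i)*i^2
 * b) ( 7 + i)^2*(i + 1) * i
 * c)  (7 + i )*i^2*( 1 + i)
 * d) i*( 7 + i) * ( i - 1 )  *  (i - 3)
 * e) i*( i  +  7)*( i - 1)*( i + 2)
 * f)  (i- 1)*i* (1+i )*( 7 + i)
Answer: f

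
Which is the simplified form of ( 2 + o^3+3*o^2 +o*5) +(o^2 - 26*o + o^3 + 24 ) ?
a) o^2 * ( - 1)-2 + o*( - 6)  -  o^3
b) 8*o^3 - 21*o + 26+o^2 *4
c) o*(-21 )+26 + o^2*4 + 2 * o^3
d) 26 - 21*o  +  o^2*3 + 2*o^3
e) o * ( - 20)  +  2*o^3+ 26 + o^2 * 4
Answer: c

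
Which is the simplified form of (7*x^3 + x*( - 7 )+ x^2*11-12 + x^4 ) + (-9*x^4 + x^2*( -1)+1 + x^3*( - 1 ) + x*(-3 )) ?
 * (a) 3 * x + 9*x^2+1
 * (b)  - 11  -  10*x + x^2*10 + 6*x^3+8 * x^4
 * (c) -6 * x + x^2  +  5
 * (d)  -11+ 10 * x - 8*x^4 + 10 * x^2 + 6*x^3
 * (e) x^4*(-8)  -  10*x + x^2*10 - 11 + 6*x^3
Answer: e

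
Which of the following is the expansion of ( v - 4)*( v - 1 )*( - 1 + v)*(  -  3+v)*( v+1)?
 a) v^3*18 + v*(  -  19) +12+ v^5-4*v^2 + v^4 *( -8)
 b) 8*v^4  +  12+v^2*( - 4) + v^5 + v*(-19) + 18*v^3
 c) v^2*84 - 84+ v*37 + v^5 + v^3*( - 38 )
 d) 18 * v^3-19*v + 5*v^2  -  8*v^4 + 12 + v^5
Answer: a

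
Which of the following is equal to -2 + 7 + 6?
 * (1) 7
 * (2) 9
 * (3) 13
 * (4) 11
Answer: 4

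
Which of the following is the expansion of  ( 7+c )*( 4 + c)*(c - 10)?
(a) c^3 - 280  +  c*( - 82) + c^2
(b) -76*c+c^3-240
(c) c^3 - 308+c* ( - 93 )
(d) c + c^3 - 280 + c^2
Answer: a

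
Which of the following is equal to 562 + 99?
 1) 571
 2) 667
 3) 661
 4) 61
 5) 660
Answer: 3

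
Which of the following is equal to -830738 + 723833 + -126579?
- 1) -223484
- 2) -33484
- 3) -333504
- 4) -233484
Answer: 4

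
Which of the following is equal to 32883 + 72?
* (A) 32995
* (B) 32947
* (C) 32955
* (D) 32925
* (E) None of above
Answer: C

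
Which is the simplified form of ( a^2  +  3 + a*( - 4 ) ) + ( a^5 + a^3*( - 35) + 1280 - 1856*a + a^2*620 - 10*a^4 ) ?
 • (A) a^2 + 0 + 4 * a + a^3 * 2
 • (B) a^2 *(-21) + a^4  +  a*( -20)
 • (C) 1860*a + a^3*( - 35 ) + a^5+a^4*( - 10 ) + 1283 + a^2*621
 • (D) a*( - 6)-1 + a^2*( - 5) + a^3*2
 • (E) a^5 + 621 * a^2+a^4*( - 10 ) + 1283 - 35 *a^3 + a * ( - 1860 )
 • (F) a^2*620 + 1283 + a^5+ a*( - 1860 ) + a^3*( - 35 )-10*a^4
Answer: E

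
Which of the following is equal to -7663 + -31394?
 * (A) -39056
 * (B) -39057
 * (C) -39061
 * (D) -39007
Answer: B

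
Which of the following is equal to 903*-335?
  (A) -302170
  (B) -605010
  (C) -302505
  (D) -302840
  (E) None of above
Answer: C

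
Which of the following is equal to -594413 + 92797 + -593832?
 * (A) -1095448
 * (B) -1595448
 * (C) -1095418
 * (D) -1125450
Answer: A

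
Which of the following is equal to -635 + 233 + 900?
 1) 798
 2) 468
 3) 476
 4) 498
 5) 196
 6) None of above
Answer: 4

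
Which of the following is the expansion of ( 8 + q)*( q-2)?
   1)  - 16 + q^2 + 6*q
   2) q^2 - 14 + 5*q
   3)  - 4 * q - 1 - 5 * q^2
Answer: 1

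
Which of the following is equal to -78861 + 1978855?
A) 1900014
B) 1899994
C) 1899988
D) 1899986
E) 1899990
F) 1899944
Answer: B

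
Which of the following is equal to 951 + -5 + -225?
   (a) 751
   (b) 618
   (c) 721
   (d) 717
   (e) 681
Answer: c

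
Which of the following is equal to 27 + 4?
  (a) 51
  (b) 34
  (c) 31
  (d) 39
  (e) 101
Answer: c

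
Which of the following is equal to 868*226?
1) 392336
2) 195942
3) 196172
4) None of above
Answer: 4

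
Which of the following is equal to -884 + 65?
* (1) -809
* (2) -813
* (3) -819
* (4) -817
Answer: 3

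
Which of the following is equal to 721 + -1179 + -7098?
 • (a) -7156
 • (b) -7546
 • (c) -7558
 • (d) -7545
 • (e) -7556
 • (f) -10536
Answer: e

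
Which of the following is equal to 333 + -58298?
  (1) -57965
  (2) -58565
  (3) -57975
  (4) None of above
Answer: 1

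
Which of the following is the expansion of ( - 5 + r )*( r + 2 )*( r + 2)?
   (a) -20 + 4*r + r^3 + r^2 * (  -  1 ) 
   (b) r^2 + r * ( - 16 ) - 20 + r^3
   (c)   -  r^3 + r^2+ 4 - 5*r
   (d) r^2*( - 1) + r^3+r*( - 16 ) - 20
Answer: d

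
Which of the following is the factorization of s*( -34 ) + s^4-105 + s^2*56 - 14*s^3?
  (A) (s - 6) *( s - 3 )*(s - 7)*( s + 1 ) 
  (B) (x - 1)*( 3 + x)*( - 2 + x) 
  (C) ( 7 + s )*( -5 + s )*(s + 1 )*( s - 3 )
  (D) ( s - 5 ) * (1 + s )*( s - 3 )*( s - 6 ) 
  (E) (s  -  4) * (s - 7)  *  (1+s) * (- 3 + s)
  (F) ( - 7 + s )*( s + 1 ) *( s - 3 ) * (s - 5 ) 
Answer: F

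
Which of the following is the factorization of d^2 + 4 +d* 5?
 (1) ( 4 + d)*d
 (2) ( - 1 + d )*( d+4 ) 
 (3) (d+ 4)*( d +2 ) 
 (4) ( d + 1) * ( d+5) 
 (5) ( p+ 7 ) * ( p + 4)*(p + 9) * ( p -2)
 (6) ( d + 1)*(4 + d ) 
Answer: 6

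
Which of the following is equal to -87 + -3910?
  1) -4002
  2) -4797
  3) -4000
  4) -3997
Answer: 4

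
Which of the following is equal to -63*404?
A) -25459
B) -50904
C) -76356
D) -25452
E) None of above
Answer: D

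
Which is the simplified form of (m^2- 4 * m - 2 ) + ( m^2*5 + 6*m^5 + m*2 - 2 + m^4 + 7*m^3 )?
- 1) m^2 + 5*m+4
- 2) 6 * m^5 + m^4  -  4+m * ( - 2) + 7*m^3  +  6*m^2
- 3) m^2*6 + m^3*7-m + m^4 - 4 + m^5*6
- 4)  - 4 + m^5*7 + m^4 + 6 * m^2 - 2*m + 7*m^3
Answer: 2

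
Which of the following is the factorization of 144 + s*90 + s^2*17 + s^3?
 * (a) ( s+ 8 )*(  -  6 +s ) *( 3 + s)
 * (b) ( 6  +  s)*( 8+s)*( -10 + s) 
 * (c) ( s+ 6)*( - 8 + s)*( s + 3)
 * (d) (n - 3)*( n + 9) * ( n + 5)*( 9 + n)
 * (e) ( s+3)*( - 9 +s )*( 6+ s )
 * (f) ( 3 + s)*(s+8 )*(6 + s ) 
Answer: f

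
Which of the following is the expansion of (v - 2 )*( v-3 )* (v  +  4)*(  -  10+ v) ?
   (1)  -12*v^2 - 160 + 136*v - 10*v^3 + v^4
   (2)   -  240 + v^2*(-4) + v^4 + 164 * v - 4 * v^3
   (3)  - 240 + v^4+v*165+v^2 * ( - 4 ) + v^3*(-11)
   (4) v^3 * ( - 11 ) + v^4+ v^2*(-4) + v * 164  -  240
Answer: 4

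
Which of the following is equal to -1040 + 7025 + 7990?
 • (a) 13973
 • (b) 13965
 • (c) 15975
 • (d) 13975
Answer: d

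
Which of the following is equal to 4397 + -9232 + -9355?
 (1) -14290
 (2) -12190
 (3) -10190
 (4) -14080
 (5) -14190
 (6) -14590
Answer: 5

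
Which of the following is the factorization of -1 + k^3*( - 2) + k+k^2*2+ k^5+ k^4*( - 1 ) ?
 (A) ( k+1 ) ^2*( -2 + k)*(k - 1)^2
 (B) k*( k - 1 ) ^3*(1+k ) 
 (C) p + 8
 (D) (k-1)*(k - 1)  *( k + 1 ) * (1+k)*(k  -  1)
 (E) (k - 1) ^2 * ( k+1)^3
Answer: D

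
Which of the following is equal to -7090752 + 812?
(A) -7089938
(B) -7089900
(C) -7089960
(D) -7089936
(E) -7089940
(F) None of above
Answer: E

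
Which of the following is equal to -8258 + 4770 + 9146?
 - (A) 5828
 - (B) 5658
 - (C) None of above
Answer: B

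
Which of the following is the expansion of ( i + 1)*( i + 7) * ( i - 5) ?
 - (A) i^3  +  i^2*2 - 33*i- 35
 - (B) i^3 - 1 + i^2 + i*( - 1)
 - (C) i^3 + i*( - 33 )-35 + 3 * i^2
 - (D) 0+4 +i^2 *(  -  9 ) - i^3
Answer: C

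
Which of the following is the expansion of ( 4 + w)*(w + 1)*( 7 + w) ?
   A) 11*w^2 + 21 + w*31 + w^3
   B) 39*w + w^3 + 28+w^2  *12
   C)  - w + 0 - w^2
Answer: B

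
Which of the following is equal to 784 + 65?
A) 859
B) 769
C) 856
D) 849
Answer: D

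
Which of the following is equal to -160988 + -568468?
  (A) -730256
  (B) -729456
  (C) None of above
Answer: B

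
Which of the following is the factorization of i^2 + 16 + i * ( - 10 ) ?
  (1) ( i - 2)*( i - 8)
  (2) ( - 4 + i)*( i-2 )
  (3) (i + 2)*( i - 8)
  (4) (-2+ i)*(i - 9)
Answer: 1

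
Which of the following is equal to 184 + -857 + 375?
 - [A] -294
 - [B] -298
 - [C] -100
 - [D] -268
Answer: B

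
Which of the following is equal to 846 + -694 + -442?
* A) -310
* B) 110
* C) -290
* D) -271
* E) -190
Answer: C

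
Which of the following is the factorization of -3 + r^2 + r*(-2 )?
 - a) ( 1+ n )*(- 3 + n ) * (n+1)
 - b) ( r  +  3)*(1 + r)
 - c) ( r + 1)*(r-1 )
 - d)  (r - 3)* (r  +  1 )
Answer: d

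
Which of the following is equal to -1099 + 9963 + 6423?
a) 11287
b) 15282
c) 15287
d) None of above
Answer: c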